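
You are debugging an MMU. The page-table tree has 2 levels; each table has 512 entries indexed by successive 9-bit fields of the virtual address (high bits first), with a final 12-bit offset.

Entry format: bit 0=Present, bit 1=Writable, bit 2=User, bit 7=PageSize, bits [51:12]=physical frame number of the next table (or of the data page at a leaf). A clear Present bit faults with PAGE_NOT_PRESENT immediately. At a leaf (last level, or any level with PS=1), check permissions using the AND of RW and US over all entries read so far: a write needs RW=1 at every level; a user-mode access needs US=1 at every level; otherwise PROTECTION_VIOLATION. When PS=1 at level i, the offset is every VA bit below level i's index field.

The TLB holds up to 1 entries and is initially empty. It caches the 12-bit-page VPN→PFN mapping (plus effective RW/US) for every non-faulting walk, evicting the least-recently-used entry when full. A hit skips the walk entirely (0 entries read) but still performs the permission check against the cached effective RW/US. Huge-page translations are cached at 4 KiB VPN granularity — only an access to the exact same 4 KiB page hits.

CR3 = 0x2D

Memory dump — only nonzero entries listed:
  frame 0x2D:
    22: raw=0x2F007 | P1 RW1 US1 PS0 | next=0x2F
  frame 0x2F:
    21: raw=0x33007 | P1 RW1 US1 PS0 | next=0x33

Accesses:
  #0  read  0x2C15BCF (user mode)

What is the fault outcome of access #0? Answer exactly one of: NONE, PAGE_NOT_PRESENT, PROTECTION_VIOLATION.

Walk each access:
#0 VA=0x2C15BCF (r,user):
  [0] read 0x2D idx=22: raw=0x2F007 flags P=1 W=1 U=1 S=0
  [1] read 0x2F idx=21: raw=0x33007 flags P=1 W=1 U=1 S=0
  ✓ 0x33BCF  — 2 lookups

Access #0 fault: NONE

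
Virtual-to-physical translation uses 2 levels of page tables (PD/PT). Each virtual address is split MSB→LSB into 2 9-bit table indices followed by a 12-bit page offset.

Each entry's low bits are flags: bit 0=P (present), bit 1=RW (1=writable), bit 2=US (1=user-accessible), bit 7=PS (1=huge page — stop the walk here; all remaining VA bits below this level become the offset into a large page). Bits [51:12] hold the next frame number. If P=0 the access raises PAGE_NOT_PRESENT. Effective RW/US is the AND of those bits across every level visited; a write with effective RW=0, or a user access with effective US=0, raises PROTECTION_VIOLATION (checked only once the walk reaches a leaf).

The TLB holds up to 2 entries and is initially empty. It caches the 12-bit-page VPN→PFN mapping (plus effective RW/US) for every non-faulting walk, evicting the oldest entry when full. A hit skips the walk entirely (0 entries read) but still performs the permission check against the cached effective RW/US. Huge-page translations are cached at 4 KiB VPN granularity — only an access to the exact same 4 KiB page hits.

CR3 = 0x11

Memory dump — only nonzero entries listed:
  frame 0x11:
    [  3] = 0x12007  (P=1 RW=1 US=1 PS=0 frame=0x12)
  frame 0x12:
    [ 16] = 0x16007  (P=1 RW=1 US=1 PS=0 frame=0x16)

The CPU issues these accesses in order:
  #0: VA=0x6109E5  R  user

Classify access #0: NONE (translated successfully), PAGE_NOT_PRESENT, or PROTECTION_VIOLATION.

Per-access translation:
#0 VA=0x6109E5 (r,user):
  L0: frame=0x11 idx=3 entry=0x12007 [P=1 RW=1 US=1 PS=0]
  L1: frame=0x12 idx=16 entry=0x16007 [P=1 RW=1 US=1 PS=0]
  → PA=0x169E5  (2 entries read)

Access #0 fault: NONE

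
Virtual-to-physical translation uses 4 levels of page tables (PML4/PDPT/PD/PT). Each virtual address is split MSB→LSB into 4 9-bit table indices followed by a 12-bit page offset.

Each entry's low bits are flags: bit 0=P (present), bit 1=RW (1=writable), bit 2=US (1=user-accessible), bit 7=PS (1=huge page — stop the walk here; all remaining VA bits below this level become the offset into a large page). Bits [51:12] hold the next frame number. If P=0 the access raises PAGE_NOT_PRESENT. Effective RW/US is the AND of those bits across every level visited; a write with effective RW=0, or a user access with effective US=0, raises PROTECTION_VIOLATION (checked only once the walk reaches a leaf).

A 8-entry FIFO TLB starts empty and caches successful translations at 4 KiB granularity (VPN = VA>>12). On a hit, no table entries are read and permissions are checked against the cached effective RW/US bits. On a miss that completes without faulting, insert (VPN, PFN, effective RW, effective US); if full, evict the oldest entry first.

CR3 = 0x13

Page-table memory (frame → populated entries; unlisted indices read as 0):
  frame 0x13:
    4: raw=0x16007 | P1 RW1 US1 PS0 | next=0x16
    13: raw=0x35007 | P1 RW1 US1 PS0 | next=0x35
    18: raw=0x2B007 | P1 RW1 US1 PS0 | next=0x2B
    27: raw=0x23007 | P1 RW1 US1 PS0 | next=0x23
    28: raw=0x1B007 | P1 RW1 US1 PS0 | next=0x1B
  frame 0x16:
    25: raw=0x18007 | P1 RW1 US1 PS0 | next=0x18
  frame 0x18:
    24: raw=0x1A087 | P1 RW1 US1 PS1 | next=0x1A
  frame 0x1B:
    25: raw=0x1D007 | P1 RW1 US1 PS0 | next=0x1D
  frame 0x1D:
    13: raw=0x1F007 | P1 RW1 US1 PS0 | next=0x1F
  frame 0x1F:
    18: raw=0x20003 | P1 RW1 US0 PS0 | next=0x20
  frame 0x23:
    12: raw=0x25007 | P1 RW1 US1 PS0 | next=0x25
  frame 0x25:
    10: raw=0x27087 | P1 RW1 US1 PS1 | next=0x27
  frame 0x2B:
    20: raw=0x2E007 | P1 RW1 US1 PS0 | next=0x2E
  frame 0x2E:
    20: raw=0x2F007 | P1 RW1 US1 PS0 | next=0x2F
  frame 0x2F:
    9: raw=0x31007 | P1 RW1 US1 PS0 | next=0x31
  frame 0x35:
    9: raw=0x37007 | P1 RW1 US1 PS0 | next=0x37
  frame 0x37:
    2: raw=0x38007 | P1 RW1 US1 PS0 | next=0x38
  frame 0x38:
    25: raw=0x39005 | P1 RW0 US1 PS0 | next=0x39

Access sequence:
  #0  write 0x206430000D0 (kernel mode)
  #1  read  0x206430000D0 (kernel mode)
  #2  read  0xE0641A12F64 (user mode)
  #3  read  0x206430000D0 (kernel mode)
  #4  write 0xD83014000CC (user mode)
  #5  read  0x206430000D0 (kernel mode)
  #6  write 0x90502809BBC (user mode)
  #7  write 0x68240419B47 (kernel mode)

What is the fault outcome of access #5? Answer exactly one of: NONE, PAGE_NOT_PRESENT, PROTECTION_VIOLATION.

Trace:
#0 VA=0x206430000D0 (w,kernel):
  [0] read 0x13 idx=4: raw=0x16007 flags P=1 W=1 U=1 S=0
  [1] read 0x16 idx=25: raw=0x18007 flags P=1 W=1 U=1 S=0
  [2] read 0x18 idx=24: raw=0x1A087 flags P=1 W=1 U=1 S=1
  ⇒ phys 0x1A0D0 (huge @L2)  [3 reads]
#1 VA=0x206430000D0 (r,kernel):
  TLB hit vpn=0x20643000 → PA=0x1A0D0
#2 VA=0xE0641A12F64 (r,user):
  [0] read 0x13 idx=28: raw=0x1B007 flags P=1 W=1 U=1 S=0
  [1] read 0x1B idx=25: raw=0x1D007 flags P=1 W=1 U=1 S=0
  [2] read 0x1D idx=13: raw=0x1F007 flags P=1 W=1 U=1 S=0
  [3] read 0x1F idx=18: raw=0x20003 flags P=1 W=1 U=0 S=0
  → PROTECTION_VIOLATION  (4 entries read)
#3 VA=0x206430000D0 (r,kernel):
  TLB hit vpn=0x20643000 → PA=0x1A0D0
#4 VA=0xD83014000CC (w,user):
  [0] read 0x13 idx=27: raw=0x23007 flags P=1 W=1 U=1 S=0
  [1] read 0x23 idx=12: raw=0x25007 flags P=1 W=1 U=1 S=0
  [2] read 0x25 idx=10: raw=0x27087 flags P=1 W=1 U=1 S=1
  ⇒ phys 0x270CC (huge @L2)  [3 reads]
#5 VA=0x206430000D0 (r,kernel):
  TLB hit vpn=0x20643000 → PA=0x1A0D0
#6 VA=0x90502809BBC (w,user):
  [0] read 0x13 idx=18: raw=0x2B007 flags P=1 W=1 U=1 S=0
  [1] read 0x2B idx=20: raw=0x2E007 flags P=1 W=1 U=1 S=0
  [2] read 0x2E idx=20: raw=0x2F007 flags P=1 W=1 U=1 S=0
  [3] read 0x2F idx=9: raw=0x31007 flags P=1 W=1 U=1 S=0
  ⇒ phys 0x31BBC  [4 reads]
#7 VA=0x68240419B47 (w,kernel):
  [0] read 0x13 idx=13: raw=0x35007 flags P=1 W=1 U=1 S=0
  [1] read 0x35 idx=9: raw=0x37007 flags P=1 W=1 U=1 S=0
  [2] read 0x37 idx=2: raw=0x38007 flags P=1 W=1 U=1 S=0
  [3] read 0x38 idx=25: raw=0x39005 flags P=1 W=0 U=1 S=0
  → PROTECTION_VIOLATION  (4 entries read)

Access #5 fault: NONE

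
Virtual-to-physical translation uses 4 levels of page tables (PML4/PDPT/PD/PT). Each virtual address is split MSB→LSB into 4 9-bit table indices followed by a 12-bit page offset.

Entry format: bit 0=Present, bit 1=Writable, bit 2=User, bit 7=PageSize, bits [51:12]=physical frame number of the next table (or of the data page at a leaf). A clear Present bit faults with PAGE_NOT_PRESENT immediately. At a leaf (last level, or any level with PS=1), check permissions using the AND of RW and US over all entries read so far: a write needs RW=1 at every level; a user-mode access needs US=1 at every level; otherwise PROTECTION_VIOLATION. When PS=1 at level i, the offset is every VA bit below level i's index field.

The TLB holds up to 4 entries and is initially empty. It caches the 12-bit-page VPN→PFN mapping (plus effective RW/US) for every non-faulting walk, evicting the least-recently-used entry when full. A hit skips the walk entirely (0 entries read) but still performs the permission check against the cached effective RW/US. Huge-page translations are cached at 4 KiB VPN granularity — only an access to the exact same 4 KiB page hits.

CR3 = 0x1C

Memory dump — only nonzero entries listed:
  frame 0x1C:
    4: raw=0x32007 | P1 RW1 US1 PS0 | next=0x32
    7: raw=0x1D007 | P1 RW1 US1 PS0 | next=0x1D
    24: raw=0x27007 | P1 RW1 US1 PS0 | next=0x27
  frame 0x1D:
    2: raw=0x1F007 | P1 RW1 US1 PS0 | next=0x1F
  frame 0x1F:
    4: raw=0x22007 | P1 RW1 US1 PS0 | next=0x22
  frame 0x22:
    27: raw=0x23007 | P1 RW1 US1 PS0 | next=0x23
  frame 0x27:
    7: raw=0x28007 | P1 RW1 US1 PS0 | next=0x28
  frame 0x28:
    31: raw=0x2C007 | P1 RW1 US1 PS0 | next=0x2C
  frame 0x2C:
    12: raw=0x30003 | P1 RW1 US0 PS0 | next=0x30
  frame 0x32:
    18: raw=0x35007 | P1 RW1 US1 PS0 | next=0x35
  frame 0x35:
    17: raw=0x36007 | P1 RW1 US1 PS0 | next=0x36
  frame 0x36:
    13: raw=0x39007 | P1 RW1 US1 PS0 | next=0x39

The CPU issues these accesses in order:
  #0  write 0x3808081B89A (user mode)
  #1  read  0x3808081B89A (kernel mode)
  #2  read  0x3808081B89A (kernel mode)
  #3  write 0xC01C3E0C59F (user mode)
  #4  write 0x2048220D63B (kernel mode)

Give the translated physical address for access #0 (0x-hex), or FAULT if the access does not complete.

Trace:
#0 VA=0x3808081B89A (w,user):
  [0] read 0x1C idx=7: raw=0x1D007 flags P=1 W=1 U=1 S=0
  [1] read 0x1D idx=2: raw=0x1F007 flags P=1 W=1 U=1 S=0
  [2] read 0x1F idx=4: raw=0x22007 flags P=1 W=1 U=1 S=0
  [3] read 0x22 idx=27: raw=0x23007 flags P=1 W=1 U=1 S=0
  → PA=0x2389A  (4 entries read)
#1 VA=0x3808081B89A (r,kernel):
  TLB hit vpn=0x3808081B → PA=0x2389A
#2 VA=0x3808081B89A (r,kernel):
  TLB hit vpn=0x3808081B → PA=0x2389A
#3 VA=0xC01C3E0C59F (w,user):
  [0] read 0x1C idx=24: raw=0x27007 flags P=1 W=1 U=1 S=0
  [1] read 0x27 idx=7: raw=0x28007 flags P=1 W=1 U=1 S=0
  [2] read 0x28 idx=31: raw=0x2C007 flags P=1 W=1 U=1 S=0
  [3] read 0x2C idx=12: raw=0x30003 flags P=1 W=1 U=0 S=0
  ✗ PROTECTION_VIOLATION  [4 reads]
#4 VA=0x2048220D63B (w,kernel):
  [0] read 0x1C idx=4: raw=0x32007 flags P=1 W=1 U=1 S=0
  [1] read 0x32 idx=18: raw=0x35007 flags P=1 W=1 U=1 S=0
  [2] read 0x35 idx=17: raw=0x36007 flags P=1 W=1 U=1 S=0
  [3] read 0x36 idx=13: raw=0x39007 flags P=1 W=1 U=1 S=0
  → PA=0x3963B  (4 entries read)

Access #0 PA: 0x2389A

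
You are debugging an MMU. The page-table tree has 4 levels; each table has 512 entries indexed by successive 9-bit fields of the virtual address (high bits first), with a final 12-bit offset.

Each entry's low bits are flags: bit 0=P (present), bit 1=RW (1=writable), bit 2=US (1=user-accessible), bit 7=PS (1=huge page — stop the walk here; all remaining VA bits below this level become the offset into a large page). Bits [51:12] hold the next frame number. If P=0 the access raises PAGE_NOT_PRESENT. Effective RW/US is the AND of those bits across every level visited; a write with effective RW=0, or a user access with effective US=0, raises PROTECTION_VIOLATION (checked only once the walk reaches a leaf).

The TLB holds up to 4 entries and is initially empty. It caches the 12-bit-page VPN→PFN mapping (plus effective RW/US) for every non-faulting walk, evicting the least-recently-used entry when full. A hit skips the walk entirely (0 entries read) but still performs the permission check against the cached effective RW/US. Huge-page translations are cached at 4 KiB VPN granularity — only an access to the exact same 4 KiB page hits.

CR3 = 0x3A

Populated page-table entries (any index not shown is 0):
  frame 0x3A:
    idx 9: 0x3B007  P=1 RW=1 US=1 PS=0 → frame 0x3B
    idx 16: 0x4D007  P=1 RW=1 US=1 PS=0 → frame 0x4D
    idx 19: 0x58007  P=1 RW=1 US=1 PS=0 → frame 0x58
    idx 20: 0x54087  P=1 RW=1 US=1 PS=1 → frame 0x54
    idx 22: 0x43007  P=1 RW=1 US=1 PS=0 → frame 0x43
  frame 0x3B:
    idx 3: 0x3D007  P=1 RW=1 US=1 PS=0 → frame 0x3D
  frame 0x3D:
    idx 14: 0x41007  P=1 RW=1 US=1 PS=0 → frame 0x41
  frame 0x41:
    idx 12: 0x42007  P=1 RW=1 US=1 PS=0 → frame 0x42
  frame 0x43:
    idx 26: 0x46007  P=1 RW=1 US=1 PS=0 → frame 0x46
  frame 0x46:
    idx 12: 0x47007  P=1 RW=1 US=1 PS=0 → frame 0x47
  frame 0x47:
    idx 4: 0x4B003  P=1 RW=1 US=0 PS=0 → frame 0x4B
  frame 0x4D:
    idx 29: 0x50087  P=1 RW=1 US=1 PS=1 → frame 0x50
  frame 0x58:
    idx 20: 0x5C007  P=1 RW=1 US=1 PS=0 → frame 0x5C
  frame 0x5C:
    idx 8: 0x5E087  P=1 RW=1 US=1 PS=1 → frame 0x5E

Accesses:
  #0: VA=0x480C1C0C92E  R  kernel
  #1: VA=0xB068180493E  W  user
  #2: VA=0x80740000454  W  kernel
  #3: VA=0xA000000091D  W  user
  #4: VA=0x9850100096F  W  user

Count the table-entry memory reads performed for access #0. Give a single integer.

Walk each access:
#0 VA=0x480C1C0C92E (r,kernel):
  [0] read 0x3A idx=9: raw=0x3B007 flags P=1 W=1 U=1 S=0
  [1] read 0x3B idx=3: raw=0x3D007 flags P=1 W=1 U=1 S=0
  [2] read 0x3D idx=14: raw=0x41007 flags P=1 W=1 U=1 S=0
  [3] read 0x41 idx=12: raw=0x42007 flags P=1 W=1 U=1 S=0
  ⇒ phys 0x4292E  [4 reads]
#1 VA=0xB068180493E (w,user):
  [0] read 0x3A idx=22: raw=0x43007 flags P=1 W=1 U=1 S=0
  [1] read 0x43 idx=26: raw=0x46007 flags P=1 W=1 U=1 S=0
  [2] read 0x46 idx=12: raw=0x47007 flags P=1 W=1 U=1 S=0
  [3] read 0x47 idx=4: raw=0x4B003 flags P=1 W=1 U=0 S=0
  ✗ PROTECTION_VIOLATION  [4 reads]
#2 VA=0x80740000454 (w,kernel):
  [0] read 0x3A idx=16: raw=0x4D007 flags P=1 W=1 U=1 S=0
  [1] read 0x4D idx=29: raw=0x50087 flags P=1 W=1 U=1 S=1
  ⇒ phys 0x50454 (huge @L1)  [2 reads]
#3 VA=0xA000000091D (w,user):
  [0] read 0x3A idx=20: raw=0x54087 flags P=1 W=1 U=1 S=1
  ⇒ phys 0x5491D (huge @L0)  [1 reads]
#4 VA=0x9850100096F (w,user):
  [0] read 0x3A idx=19: raw=0x58007 flags P=1 W=1 U=1 S=0
  [1] read 0x58 idx=20: raw=0x5C007 flags P=1 W=1 U=1 S=0
  [2] read 0x5C idx=8: raw=0x5E087 flags P=1 W=1 U=1 S=1
  ⇒ phys 0x5E96F (huge @L2)  [3 reads]

Entries read for #0: 4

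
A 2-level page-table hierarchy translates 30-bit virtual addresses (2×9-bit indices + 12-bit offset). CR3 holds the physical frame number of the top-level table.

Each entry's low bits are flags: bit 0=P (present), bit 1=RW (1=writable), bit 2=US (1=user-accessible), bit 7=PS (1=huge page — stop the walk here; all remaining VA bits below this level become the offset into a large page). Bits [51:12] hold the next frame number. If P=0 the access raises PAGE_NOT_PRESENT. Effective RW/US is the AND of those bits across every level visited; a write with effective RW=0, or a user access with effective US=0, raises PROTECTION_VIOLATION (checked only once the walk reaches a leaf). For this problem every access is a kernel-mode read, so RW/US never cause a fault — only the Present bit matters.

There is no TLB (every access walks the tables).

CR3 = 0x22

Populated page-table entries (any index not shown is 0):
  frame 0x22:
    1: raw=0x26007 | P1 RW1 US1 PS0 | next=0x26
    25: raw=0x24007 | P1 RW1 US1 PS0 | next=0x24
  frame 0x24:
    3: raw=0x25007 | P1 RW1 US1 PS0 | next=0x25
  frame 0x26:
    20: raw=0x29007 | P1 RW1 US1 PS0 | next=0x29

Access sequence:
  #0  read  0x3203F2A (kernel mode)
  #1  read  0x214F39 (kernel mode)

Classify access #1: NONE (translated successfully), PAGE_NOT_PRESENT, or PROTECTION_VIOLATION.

Per-access translation:
#0 VA=0x3203F2A (r,kernel):
  L0 @0x22[25] → 0x24007  P=1,RW=1,US=1,PS=0
  L1 @0x24[3] → 0x25007  P=1,RW=1,US=1,PS=0
  ⇒ phys 0x25F2A  [2 reads]
#1 VA=0x214F39 (r,kernel):
  L0 @0x22[1] → 0x26007  P=1,RW=1,US=1,PS=0
  L1 @0x26[20] → 0x29007  P=1,RW=1,US=1,PS=0
  ⇒ phys 0x29F39  [2 reads]

Access #1 fault: NONE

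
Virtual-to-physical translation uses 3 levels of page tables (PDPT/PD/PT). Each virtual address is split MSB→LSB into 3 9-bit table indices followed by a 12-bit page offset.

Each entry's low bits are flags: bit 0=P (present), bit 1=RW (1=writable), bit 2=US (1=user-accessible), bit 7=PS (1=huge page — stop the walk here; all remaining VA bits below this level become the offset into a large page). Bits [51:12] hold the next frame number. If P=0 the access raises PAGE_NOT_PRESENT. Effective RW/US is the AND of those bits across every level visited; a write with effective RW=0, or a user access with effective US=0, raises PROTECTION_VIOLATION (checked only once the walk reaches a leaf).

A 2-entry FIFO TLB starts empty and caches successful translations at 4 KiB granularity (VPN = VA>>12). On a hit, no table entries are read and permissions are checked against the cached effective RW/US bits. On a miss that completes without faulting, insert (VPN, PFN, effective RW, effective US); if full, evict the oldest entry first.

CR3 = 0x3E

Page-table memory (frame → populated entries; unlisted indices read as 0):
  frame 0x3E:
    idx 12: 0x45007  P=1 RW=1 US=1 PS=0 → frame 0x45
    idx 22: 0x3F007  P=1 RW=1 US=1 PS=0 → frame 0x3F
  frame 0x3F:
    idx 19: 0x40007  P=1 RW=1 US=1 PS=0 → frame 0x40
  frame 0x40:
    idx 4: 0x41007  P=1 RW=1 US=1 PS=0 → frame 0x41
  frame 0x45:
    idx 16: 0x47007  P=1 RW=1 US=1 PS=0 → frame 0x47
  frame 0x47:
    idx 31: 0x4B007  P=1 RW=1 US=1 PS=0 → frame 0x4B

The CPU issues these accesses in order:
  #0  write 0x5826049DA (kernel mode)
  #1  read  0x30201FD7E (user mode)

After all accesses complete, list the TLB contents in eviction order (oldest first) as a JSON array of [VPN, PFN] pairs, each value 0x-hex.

Walk each access:
#0 VA=0x5826049DA (w,kernel):
  lvl0: tbl 0x3E, slot 22 ⇒ 0x3F007 (P1/RW1/US1/PS0)
  lvl1: tbl 0x3F, slot 19 ⇒ 0x40007 (P1/RW1/US1/PS0)
  lvl2: tbl 0x40, slot 4 ⇒ 0x41007 (P1/RW1/US1/PS0)
  ⇒ phys 0x419DA  [3 reads]
#1 VA=0x30201FD7E (r,user):
  lvl0: tbl 0x3E, slot 12 ⇒ 0x45007 (P1/RW1/US1/PS0)
  lvl1: tbl 0x45, slot 16 ⇒ 0x47007 (P1/RW1/US1/PS0)
  lvl2: tbl 0x47, slot 31 ⇒ 0x4B007 (P1/RW1/US1/PS0)
  ⇒ phys 0x4BD7E  [3 reads]

TLB: [["0x582604", "0x41"], ["0x30201F", "0x4B"]]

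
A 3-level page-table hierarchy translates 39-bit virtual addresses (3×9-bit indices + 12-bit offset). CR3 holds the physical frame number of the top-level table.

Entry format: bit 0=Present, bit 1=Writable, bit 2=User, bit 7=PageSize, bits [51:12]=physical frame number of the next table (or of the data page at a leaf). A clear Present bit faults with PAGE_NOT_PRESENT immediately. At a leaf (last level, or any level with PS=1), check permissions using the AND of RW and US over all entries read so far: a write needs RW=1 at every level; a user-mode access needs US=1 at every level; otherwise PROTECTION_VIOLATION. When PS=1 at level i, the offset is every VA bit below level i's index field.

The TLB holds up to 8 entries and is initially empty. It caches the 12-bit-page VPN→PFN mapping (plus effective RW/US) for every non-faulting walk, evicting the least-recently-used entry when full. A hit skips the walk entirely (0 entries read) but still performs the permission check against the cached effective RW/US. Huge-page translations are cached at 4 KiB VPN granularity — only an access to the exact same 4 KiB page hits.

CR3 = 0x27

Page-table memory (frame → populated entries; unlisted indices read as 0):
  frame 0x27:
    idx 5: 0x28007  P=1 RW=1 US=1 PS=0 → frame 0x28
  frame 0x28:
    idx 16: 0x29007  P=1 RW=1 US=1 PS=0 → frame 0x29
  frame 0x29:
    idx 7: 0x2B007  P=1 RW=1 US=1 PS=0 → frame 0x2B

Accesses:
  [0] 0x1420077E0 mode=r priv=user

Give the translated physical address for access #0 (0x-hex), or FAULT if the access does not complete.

Walk each access:
#0 VA=0x1420077E0 (r,user):
  [0] read 0x27 idx=5: raw=0x28007 flags P=1 W=1 U=1 S=0
  [1] read 0x28 idx=16: raw=0x29007 flags P=1 W=1 U=1 S=0
  [2] read 0x29 idx=7: raw=0x2B007 flags P=1 W=1 U=1 S=0
  ⇒ phys 0x2B7E0  [3 reads]

Access #0 PA: 0x2B7E0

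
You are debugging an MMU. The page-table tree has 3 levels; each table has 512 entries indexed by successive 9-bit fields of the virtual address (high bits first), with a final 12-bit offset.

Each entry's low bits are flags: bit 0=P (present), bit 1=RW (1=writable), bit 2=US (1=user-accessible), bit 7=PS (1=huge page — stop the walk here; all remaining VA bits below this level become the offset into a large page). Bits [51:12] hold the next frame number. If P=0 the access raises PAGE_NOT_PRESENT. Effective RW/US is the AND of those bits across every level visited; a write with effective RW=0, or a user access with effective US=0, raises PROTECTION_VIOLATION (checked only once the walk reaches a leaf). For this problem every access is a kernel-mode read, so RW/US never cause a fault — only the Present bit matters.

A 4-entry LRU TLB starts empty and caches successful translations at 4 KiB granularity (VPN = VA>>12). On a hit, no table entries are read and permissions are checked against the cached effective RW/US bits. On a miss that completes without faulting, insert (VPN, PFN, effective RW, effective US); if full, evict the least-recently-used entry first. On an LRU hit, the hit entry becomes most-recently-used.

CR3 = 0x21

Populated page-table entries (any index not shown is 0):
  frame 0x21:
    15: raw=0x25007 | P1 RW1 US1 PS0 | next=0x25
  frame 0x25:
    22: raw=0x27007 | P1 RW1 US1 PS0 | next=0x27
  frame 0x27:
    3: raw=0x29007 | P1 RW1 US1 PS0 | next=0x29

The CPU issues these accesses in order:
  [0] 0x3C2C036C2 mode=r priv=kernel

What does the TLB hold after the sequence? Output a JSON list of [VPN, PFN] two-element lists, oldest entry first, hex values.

Walk each access:
#0 VA=0x3C2C036C2 (r,kernel):
  L0: frame=0x21 idx=15 entry=0x25007 [P=1 RW=1 US=1 PS=0]
  L1: frame=0x25 idx=22 entry=0x27007 [P=1 RW=1 US=1 PS=0]
  L2: frame=0x27 idx=3 entry=0x29007 [P=1 RW=1 US=1 PS=0]
  ⇒ phys 0x296C2  [3 reads]

TLB: [["0x3C2C03", "0x29"]]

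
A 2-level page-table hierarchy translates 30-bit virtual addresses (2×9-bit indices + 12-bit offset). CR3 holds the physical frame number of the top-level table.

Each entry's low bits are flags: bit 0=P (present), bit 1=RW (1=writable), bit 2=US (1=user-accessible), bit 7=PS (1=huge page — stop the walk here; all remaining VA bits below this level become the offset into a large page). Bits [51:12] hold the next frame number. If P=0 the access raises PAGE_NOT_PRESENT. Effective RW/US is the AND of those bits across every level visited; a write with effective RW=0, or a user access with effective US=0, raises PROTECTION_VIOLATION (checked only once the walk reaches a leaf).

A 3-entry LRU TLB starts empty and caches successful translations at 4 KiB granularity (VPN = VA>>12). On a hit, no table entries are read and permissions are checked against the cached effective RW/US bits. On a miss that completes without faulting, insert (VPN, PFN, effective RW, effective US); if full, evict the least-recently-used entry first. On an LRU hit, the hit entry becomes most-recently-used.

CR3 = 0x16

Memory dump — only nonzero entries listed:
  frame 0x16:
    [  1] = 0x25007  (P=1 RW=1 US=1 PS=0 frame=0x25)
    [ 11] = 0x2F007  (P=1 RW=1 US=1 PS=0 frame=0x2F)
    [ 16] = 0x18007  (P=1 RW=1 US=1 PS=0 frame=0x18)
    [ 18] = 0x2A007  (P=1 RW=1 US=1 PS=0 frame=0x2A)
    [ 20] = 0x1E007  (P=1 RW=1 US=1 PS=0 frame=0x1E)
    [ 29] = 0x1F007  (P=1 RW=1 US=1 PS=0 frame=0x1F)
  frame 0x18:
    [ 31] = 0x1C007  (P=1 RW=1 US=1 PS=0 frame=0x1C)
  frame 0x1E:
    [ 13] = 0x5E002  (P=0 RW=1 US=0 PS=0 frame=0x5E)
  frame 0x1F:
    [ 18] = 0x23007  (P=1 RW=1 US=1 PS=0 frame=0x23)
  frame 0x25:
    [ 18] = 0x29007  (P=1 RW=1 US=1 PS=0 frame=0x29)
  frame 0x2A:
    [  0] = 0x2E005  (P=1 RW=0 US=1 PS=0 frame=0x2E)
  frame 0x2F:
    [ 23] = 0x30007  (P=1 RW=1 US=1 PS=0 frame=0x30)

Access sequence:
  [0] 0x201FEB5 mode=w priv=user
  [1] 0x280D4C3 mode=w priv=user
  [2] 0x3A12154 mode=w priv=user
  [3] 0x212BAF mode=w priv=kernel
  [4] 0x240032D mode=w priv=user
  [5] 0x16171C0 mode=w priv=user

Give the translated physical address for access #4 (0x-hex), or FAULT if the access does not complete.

Trace:
#0 VA=0x201FEB5 (w,user):
  L0 @0x16[16] → 0x18007  P=1,RW=1,US=1,PS=0
  L1 @0x18[31] → 0x1C007  P=1,RW=1,US=1,PS=0
  ⇒ phys 0x1CEB5  [2 reads]
#1 VA=0x280D4C3 (w,user):
  L0 @0x16[20] → 0x1E007  P=1,RW=1,US=1,PS=0
  L1 @0x1E[13] → 0x5E002  P=0,RW=1,US=0,PS=0
  → PAGE_NOT_PRESENT  (2 entries read)
#2 VA=0x3A12154 (w,user):
  L0 @0x16[29] → 0x1F007  P=1,RW=1,US=1,PS=0
  L1 @0x1F[18] → 0x23007  P=1,RW=1,US=1,PS=0
  ⇒ phys 0x23154  [2 reads]
#3 VA=0x212BAF (w,kernel):
  L0 @0x16[1] → 0x25007  P=1,RW=1,US=1,PS=0
  L1 @0x25[18] → 0x29007  P=1,RW=1,US=1,PS=0
  ⇒ phys 0x29BAF  [2 reads]
#4 VA=0x240032D (w,user):
  L0 @0x16[18] → 0x2A007  P=1,RW=1,US=1,PS=0
  L1 @0x2A[0] → 0x2E005  P=1,RW=0,US=1,PS=0
  → PROTECTION_VIOLATION  (2 entries read)
#5 VA=0x16171C0 (w,user):
  L0 @0x16[11] → 0x2F007  P=1,RW=1,US=1,PS=0
  L1 @0x2F[23] → 0x30007  P=1,RW=1,US=1,PS=0
  ⇒ phys 0x301C0  [2 reads]

Access #4 PA: FAULT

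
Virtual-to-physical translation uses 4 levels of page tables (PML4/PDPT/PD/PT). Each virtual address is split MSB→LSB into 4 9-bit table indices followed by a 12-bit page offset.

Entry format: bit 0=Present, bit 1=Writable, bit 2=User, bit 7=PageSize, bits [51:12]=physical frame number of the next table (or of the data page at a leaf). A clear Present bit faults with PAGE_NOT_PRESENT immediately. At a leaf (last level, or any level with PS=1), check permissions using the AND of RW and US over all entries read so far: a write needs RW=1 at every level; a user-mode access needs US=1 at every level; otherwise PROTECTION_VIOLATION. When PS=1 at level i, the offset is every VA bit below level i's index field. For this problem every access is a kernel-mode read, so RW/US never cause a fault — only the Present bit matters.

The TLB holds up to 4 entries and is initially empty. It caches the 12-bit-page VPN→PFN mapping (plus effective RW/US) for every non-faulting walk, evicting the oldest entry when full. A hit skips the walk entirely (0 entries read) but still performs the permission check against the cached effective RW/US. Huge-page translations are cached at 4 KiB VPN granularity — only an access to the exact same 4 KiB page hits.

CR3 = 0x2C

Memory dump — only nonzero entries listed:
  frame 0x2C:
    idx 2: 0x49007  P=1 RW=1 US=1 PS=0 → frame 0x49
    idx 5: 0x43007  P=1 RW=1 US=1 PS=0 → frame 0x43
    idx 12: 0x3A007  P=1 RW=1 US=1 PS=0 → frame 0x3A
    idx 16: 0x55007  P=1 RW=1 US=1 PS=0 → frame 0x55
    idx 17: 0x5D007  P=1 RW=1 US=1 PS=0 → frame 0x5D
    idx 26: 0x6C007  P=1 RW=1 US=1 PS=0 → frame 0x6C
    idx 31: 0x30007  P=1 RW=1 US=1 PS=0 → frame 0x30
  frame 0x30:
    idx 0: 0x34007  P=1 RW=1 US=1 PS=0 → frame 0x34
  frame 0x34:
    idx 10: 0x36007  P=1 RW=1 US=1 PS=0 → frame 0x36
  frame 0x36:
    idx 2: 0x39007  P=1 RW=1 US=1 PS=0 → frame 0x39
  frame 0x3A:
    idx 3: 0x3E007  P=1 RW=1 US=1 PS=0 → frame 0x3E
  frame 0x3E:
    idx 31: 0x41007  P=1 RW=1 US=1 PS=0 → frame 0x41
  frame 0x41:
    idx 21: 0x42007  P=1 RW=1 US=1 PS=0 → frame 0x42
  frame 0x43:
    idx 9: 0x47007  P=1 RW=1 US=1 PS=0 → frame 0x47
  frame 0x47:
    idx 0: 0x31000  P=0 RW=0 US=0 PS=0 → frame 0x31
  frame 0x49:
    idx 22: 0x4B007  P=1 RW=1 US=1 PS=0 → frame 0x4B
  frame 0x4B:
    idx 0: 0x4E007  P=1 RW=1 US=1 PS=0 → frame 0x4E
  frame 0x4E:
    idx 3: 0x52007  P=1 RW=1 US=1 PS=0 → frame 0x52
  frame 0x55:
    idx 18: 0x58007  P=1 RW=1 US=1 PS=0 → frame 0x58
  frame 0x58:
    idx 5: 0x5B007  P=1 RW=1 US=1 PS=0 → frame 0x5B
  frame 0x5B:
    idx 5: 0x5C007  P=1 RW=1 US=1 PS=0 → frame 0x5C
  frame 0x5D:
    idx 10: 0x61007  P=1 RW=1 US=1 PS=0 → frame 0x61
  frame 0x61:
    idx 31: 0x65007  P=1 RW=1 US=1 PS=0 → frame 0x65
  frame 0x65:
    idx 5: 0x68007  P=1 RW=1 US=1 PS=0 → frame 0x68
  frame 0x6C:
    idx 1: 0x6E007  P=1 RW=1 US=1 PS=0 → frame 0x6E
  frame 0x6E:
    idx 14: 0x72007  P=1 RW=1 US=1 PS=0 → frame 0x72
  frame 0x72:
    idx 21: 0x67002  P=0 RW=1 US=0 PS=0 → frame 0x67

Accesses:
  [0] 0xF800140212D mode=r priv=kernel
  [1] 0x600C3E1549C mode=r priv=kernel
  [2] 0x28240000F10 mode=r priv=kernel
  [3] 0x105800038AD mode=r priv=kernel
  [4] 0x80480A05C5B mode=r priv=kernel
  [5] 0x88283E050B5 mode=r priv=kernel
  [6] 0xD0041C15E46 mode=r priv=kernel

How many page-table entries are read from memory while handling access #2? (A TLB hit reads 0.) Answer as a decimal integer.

Trace:
#0 VA=0xF800140212D (r,kernel):
  [0] read 0x2C idx=31: raw=0x30007 flags P=1 W=1 U=1 S=0
  [1] read 0x30 idx=0: raw=0x34007 flags P=1 W=1 U=1 S=0
  [2] read 0x34 idx=10: raw=0x36007 flags P=1 W=1 U=1 S=0
  [3] read 0x36 idx=2: raw=0x39007 flags P=1 W=1 U=1 S=0
  → PA=0x3912D  (4 entries read)
#1 VA=0x600C3E1549C (r,kernel):
  [0] read 0x2C idx=12: raw=0x3A007 flags P=1 W=1 U=1 S=0
  [1] read 0x3A idx=3: raw=0x3E007 flags P=1 W=1 U=1 S=0
  [2] read 0x3E idx=31: raw=0x41007 flags P=1 W=1 U=1 S=0
  [3] read 0x41 idx=21: raw=0x42007 flags P=1 W=1 U=1 S=0
  → PA=0x4249C  (4 entries read)
#2 VA=0x28240000F10 (r,kernel):
  [0] read 0x2C idx=5: raw=0x43007 flags P=1 W=1 U=1 S=0
  [1] read 0x43 idx=9: raw=0x47007 flags P=1 W=1 U=1 S=0
  [2] read 0x47 idx=0: raw=0x31000 flags P=0 W=0 U=0 S=0
  → PAGE_NOT_PRESENT  (3 entries read)
#3 VA=0x105800038AD (r,kernel):
  [0] read 0x2C idx=2: raw=0x49007 flags P=1 W=1 U=1 S=0
  [1] read 0x49 idx=22: raw=0x4B007 flags P=1 W=1 U=1 S=0
  [2] read 0x4B idx=0: raw=0x4E007 flags P=1 W=1 U=1 S=0
  [3] read 0x4E idx=3: raw=0x52007 flags P=1 W=1 U=1 S=0
  → PA=0x528AD  (4 entries read)
#4 VA=0x80480A05C5B (r,kernel):
  [0] read 0x2C idx=16: raw=0x55007 flags P=1 W=1 U=1 S=0
  [1] read 0x55 idx=18: raw=0x58007 flags P=1 W=1 U=1 S=0
  [2] read 0x58 idx=5: raw=0x5B007 flags P=1 W=1 U=1 S=0
  [3] read 0x5B idx=5: raw=0x5C007 flags P=1 W=1 U=1 S=0
  → PA=0x5CC5B  (4 entries read)
#5 VA=0x88283E050B5 (r,kernel):
  [0] read 0x2C idx=17: raw=0x5D007 flags P=1 W=1 U=1 S=0
  [1] read 0x5D idx=10: raw=0x61007 flags P=1 W=1 U=1 S=0
  [2] read 0x61 idx=31: raw=0x65007 flags P=1 W=1 U=1 S=0
  [3] read 0x65 idx=5: raw=0x68007 flags P=1 W=1 U=1 S=0
  → PA=0x680B5  (4 entries read)
#6 VA=0xD0041C15E46 (r,kernel):
  [0] read 0x2C idx=26: raw=0x6C007 flags P=1 W=1 U=1 S=0
  [1] read 0x6C idx=1: raw=0x6E007 flags P=1 W=1 U=1 S=0
  [2] read 0x6E idx=14: raw=0x72007 flags P=1 W=1 U=1 S=0
  [3] read 0x72 idx=21: raw=0x67002 flags P=0 W=1 U=0 S=0
  → PAGE_NOT_PRESENT  (4 entries read)

Entries read for #2: 3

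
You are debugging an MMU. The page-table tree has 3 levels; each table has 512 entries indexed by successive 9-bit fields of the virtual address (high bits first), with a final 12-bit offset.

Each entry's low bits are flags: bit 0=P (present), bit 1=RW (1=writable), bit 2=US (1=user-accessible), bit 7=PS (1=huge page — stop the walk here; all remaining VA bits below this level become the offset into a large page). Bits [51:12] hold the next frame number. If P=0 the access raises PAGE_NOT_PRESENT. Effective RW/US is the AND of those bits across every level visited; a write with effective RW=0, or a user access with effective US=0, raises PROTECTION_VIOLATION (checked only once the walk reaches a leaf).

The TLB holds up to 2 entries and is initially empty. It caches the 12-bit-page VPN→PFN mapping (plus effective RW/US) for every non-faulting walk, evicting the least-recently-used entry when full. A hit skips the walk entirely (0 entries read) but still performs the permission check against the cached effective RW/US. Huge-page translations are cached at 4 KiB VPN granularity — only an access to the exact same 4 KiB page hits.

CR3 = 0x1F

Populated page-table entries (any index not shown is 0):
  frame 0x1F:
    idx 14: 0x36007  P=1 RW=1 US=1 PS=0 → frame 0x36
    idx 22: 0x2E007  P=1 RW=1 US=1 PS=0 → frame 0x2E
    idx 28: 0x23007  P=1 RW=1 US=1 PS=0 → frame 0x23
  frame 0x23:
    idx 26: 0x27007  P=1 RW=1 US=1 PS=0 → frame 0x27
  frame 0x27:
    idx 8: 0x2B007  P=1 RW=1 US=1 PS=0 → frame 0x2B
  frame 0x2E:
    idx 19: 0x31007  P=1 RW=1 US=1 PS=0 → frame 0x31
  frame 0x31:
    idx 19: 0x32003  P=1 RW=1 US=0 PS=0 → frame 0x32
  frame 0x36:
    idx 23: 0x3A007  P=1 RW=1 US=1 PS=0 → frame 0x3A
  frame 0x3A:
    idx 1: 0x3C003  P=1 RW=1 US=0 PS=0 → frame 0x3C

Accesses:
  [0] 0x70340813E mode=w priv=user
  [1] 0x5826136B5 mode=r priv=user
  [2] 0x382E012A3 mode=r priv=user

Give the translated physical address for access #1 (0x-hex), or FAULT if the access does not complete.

Walk each access:
#0 VA=0x70340813E (w,user):
  lvl0: tbl 0x1F, slot 28 ⇒ 0x23007 (P1/RW1/US1/PS0)
  lvl1: tbl 0x23, slot 26 ⇒ 0x27007 (P1/RW1/US1/PS0)
  lvl2: tbl 0x27, slot 8 ⇒ 0x2B007 (P1/RW1/US1/PS0)
  ✓ 0x2B13E  — 3 lookups
#1 VA=0x5826136B5 (r,user):
  lvl0: tbl 0x1F, slot 22 ⇒ 0x2E007 (P1/RW1/US1/PS0)
  lvl1: tbl 0x2E, slot 19 ⇒ 0x31007 (P1/RW1/US1/PS0)
  lvl2: tbl 0x31, slot 19 ⇒ 0x32003 (P1/RW1/US0/PS0)
  ⇒ fault: PROTECTION_VIOLATION  — 3 lookups
#2 VA=0x382E012A3 (r,user):
  lvl0: tbl 0x1F, slot 14 ⇒ 0x36007 (P1/RW1/US1/PS0)
  lvl1: tbl 0x36, slot 23 ⇒ 0x3A007 (P1/RW1/US1/PS0)
  lvl2: tbl 0x3A, slot 1 ⇒ 0x3C003 (P1/RW1/US0/PS0)
  ⇒ fault: PROTECTION_VIOLATION  — 3 lookups

Access #1 PA: FAULT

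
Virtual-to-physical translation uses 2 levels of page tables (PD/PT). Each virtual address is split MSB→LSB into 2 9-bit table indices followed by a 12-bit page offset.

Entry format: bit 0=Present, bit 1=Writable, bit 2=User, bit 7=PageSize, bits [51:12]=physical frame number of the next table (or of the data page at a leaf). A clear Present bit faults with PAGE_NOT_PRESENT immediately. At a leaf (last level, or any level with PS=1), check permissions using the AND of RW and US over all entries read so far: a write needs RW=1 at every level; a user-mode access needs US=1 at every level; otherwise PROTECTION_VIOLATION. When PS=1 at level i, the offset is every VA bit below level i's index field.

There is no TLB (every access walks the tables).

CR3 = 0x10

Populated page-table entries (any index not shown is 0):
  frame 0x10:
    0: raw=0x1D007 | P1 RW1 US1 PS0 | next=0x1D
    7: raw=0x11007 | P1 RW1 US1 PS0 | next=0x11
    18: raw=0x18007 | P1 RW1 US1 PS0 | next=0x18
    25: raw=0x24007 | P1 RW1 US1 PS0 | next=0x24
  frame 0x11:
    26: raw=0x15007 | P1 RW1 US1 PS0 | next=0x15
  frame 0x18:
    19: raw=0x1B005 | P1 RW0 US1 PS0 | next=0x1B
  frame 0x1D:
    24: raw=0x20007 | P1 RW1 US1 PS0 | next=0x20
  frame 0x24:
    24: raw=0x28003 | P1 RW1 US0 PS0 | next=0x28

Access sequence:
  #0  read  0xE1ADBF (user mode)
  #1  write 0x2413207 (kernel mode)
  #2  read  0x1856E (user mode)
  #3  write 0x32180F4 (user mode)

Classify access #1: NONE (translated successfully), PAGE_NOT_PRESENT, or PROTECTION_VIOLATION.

Trace:
#0 VA=0xE1ADBF (r,user):
  L0: frame=0x10 idx=7 entry=0x11007 [P=1 RW=1 US=1 PS=0]
  L1: frame=0x11 idx=26 entry=0x15007 [P=1 RW=1 US=1 PS=0]
  → PA=0x15DBF  (2 entries read)
#1 VA=0x2413207 (w,kernel):
  L0: frame=0x10 idx=18 entry=0x18007 [P=1 RW=1 US=1 PS=0]
  L1: frame=0x18 idx=19 entry=0x1B005 [P=1 RW=0 US=1 PS=0]
  ✗ PROTECTION_VIOLATION  [2 reads]
#2 VA=0x1856E (r,user):
  L0: frame=0x10 idx=0 entry=0x1D007 [P=1 RW=1 US=1 PS=0]
  L1: frame=0x1D idx=24 entry=0x20007 [P=1 RW=1 US=1 PS=0]
  → PA=0x2056E  (2 entries read)
#3 VA=0x32180F4 (w,user):
  L0: frame=0x10 idx=25 entry=0x24007 [P=1 RW=1 US=1 PS=0]
  L1: frame=0x24 idx=24 entry=0x28003 [P=1 RW=1 US=0 PS=0]
  ✗ PROTECTION_VIOLATION  [2 reads]

Access #1 fault: PROTECTION_VIOLATION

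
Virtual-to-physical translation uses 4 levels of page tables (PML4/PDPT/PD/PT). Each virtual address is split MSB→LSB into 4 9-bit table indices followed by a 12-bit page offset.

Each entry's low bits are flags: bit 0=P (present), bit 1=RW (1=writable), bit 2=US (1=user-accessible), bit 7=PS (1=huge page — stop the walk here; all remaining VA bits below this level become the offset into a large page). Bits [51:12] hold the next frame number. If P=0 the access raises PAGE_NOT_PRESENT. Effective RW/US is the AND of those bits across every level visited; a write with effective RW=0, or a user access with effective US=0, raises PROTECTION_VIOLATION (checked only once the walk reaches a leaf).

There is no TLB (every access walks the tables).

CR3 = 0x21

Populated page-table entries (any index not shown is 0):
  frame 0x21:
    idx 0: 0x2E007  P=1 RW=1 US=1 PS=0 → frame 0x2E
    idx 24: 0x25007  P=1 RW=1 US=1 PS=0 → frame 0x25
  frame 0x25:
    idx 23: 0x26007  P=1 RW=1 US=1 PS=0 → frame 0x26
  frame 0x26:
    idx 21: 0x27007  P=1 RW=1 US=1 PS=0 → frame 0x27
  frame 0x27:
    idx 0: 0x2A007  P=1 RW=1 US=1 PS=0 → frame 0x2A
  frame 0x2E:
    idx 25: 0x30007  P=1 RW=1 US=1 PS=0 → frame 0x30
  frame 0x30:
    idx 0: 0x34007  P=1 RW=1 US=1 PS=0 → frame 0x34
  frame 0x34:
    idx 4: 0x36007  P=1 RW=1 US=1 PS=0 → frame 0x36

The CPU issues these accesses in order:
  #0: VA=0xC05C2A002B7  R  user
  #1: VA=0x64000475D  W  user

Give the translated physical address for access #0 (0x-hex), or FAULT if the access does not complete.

Trace:
#0 VA=0xC05C2A002B7 (r,user):
  L0: frame=0x21 idx=24 entry=0x25007 [P=1 RW=1 US=1 PS=0]
  L1: frame=0x25 idx=23 entry=0x26007 [P=1 RW=1 US=1 PS=0]
  L2: frame=0x26 idx=21 entry=0x27007 [P=1 RW=1 US=1 PS=0]
  L3: frame=0x27 idx=0 entry=0x2A007 [P=1 RW=1 US=1 PS=0]
  ✓ 0x2A2B7  — 4 lookups
#1 VA=0x64000475D (w,user):
  L0: frame=0x21 idx=0 entry=0x2E007 [P=1 RW=1 US=1 PS=0]
  L1: frame=0x2E idx=25 entry=0x30007 [P=1 RW=1 US=1 PS=0]
  L2: frame=0x30 idx=0 entry=0x34007 [P=1 RW=1 US=1 PS=0]
  L3: frame=0x34 idx=4 entry=0x36007 [P=1 RW=1 US=1 PS=0]
  ✓ 0x3675D  — 4 lookups

Access #0 PA: 0x2A2B7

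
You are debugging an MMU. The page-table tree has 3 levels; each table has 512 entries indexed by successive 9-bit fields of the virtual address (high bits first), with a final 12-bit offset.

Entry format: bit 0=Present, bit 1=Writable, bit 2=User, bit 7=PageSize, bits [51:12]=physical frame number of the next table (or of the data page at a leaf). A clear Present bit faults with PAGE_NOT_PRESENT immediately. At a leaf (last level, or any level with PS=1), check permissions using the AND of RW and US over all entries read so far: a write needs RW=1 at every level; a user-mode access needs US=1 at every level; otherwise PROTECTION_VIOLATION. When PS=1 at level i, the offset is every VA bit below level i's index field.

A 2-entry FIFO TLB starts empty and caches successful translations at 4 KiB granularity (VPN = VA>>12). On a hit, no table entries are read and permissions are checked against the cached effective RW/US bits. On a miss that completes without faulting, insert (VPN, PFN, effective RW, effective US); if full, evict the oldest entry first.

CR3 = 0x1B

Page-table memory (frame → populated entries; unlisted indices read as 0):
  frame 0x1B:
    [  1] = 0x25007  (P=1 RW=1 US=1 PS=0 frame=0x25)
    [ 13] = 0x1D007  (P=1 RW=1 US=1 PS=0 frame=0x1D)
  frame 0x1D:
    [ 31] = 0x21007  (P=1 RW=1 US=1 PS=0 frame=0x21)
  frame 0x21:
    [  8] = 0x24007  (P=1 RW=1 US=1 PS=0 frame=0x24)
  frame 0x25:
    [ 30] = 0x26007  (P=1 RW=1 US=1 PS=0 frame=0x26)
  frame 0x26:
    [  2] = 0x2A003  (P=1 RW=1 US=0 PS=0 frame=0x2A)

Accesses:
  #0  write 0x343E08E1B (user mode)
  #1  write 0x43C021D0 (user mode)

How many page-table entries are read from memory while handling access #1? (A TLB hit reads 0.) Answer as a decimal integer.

Trace:
#0 VA=0x343E08E1B (w,user):
  L0 @0x1B[13] → 0x1D007  P=1,RW=1,US=1,PS=0
  L1 @0x1D[31] → 0x21007  P=1,RW=1,US=1,PS=0
  L2 @0x21[8] → 0x24007  P=1,RW=1,US=1,PS=0
  ✓ 0x24E1B  — 3 lookups
#1 VA=0x43C021D0 (w,user):
  L0 @0x1B[1] → 0x25007  P=1,RW=1,US=1,PS=0
  L1 @0x25[30] → 0x26007  P=1,RW=1,US=1,PS=0
  L2 @0x26[2] → 0x2A003  P=1,RW=1,US=0,PS=0
  → PROTECTION_VIOLATION  (3 entries read)

Entries read for #1: 3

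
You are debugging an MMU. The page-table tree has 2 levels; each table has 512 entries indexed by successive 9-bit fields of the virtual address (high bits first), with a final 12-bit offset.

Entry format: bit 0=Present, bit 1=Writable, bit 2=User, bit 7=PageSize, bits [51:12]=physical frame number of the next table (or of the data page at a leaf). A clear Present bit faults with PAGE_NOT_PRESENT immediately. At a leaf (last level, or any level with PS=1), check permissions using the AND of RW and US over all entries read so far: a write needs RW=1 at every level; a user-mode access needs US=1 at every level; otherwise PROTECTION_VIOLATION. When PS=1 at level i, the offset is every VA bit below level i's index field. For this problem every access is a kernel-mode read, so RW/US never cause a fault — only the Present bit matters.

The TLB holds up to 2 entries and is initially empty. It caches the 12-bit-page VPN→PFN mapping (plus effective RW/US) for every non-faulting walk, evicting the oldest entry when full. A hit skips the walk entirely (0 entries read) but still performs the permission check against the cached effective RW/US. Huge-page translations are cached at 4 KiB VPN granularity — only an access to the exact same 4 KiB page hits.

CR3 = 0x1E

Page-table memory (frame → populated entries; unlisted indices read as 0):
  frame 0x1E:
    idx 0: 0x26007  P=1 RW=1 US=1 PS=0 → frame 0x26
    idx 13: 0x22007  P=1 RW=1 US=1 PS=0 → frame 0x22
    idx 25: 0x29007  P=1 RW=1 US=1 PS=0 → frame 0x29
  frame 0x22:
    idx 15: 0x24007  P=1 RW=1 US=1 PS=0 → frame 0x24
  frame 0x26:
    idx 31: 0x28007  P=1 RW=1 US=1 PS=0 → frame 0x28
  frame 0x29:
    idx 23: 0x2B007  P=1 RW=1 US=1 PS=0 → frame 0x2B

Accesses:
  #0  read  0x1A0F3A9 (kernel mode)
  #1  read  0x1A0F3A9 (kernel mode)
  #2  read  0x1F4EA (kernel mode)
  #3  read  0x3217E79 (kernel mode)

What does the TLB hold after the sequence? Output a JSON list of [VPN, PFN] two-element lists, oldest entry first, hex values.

Trace:
#0 VA=0x1A0F3A9 (r,kernel):
  lvl0: tbl 0x1E, slot 13 ⇒ 0x22007 (P1/RW1/US1/PS0)
  lvl1: tbl 0x22, slot 15 ⇒ 0x24007 (P1/RW1/US1/PS0)
  ⇒ phys 0x243A9  [2 reads]
#1 VA=0x1A0F3A9 (r,kernel):
  TLB hit vpn=0x1A0F → PA=0x243A9
#2 VA=0x1F4EA (r,kernel):
  lvl0: tbl 0x1E, slot 0 ⇒ 0x26007 (P1/RW1/US1/PS0)
  lvl1: tbl 0x26, slot 31 ⇒ 0x28007 (P1/RW1/US1/PS0)
  ⇒ phys 0x284EA  [2 reads]
#3 VA=0x3217E79 (r,kernel):
  lvl0: tbl 0x1E, slot 25 ⇒ 0x29007 (P1/RW1/US1/PS0)
  lvl1: tbl 0x29, slot 23 ⇒ 0x2B007 (P1/RW1/US1/PS0)
  ⇒ phys 0x2BE79  [2 reads]

TLB: [["0x1F", "0x28"], ["0x3217", "0x2B"]]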